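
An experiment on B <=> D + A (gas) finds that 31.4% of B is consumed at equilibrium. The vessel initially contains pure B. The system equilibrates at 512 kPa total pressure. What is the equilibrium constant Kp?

Let X = conversion of B (basis 1 mol B); extent of reaction ξ = X.
Mole table: n_B = 1 − X; n_D = X; n_A = X.
Summing: n_T = 1 + X.
At X = 0.314: n_B = 0.686, n_D = 0.314, n_A = 0.314, n_T = 1.31.
p_i = (n_i/n_T)·P. Kp = p_D p_A / (p_B) = 56 kPa.

Kp = 56 kPa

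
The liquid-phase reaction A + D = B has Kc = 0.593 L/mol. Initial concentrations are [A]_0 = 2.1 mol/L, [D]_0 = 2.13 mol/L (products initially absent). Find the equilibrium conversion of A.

X = 0.424

Let X = conversion of A; extent ξ = 2.1·X mol/L.
Concentrations: [A] = 2.1 − 2.1X; [D] = 2.13 − 2.1X; [B] = 2.1X.
Kc = [B] / ([A] [D]).
Solving Kc = 0.593 for X ∈ (0,1): X = 0.424.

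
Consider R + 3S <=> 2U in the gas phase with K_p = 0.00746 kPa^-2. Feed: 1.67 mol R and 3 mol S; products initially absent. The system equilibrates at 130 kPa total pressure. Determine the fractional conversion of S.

X = 0.799

Basis: 3 mol S initially; let X = conversion of S. Extent ξ = X.
Species balance: n_R = 1.67 − X; n_S = 3 − 3X; n_U = 2X.
Total moles n_T = 4.67 − 2X.
y_i = n_i/n_T, p_i = y_i·P. K_p = p_U^2 / (p_R p_S^3).
Substituting and setting equal to 0.00746 kPa^-2 gives a polynomial in X; the root in (0,1) is X = 0.799.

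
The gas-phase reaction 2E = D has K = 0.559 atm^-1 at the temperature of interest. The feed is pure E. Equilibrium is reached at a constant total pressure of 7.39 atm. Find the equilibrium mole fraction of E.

Basis: 1 mol E initially; let X = conversion of E. Extent ξ = 0.5X.
Moles: n_E = 1 − X; n_D = 0.5X.
Total moles n_T = 1 − 0.5X.
With p_i = (n_i/n_T)P, K = p_D / (p_E^2).
Setting this equal to 0.559 atm^-1 and taking the physical root (0 < X < 1) gives X = 0.761.
Then n_E = 0.239, n_T = 0.619, so y_E = 0.386.

y_E = 0.386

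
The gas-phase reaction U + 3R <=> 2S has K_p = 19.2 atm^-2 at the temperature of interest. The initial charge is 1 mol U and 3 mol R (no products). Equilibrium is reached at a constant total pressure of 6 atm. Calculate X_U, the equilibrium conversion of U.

X = 0.831

Let X = conversion of U (basis 1 mol U); extent of reaction ξ = X.
Moles: n_U = 1 − X; n_R = 3 − 3X; n_S = 2X.
n_T = Σnᵢ = 4 − 2X.
y_i = n_i/n_T, p_i = y_i·P. K_p = p_S^2 / (p_U p_R^3).
Substituting and setting equal to 19.2 atm^-2 gives a polynomial in X; the root in (0,1) is X = 0.831.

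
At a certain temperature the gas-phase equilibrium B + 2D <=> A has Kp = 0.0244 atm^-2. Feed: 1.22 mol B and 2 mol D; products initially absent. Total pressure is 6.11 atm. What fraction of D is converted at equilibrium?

X = 0.262

Take 2 mol D as basis and let X be its fractional conversion, so ξ = X.
Species balance: n_B = 1.22 − X; n_D = 2 − 2X; n_A = X.
Total moles n_T = 3.22 − 2X.
With p_i = (n_i/n_T)P, Kp = p_A / (p_B p_D^2).
This yields a degree-3 equation in X; solving on (0,1), X = 0.262.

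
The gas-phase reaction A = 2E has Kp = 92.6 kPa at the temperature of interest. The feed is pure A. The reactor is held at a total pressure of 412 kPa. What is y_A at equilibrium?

Basis: 1 mol A initially; let X = conversion of A. Extent ξ = X.
Moles: n_A = 1 − X; n_E = 2X.
Summing: n_T = 1 + X.
With p_i = (n_i/n_T)P, Kp = p_E^2 / (p_A).
Equating to 92.6 kPa and solving on 0 < X < 1: X = 0.231.
Then n_A = 0.769, n_T = 1.23, so y_A = 0.625.

y_A = 0.625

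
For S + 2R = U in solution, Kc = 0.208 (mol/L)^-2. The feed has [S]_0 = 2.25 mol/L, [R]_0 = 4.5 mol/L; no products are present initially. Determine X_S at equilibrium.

Let X = conversion of S; extent ξ = 2.25·X mol/L.
Concentrations: [S] = 2.25 − 2.25X; [R] = 4.5 − 4.5X; [U] = 2.25X.
Kc = [U] / ([S] [R]^2).
Solving Kc = 0.208 for X ∈ (0,1): X = 0.506.

X = 0.506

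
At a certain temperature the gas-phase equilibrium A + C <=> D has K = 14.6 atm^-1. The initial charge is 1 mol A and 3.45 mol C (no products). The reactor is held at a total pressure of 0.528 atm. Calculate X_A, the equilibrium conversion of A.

Take 1 mol A as basis and let X be its fractional conversion, so ξ = X.
Moles: n_A = 1 − X; n_C = 3.45 − X; n_D = X.
Total moles n_T = 4.45 − X.
y_i = n_i/n_T, p_i = y_i·P. K = p_D / (p_A p_C).
This yields a degree-2 equation in X; solving on (0,1), X = 0.848.

X = 0.848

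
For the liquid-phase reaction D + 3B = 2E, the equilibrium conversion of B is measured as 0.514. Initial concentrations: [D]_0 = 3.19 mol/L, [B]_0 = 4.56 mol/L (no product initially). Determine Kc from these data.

Let X = conversion of B.
Concentrations: [D] = 3.19 − 1.52X; [B] = 4.56 − 4.56X; [E] = 3.04X.
At X = 0.514: [D] = 2.41, [B] = 2.22, [E] = 1.56.
Kc = [E]^2 / ([D] [B]^3) = 0.0931 (mol/L)^-2.

Kc = 0.0931 (mol/L)^-2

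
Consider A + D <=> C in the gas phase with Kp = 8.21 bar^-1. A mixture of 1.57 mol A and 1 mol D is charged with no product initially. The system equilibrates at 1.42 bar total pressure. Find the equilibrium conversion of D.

Let X = conversion of D (basis 1 mol D); extent of reaction ξ = X.
Moles: n_A = 1.57 − X; n_D = 1 − X; n_C = X.
Total moles n_T = 2.57 − X.
Mole fractions y_i = n_i/n_T; Kp = p_C / (p_A p_D) with p_i = y_i·P.
This yields a degree-2 equation in X; solving on (0,1), X = 0.832.

X = 0.832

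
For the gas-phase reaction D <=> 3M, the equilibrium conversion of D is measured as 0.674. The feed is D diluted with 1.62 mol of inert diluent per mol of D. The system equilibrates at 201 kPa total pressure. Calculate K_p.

K_p = 6.51e+04 kPa^2

Let X = conversion of D (basis 1 mol D); extent of reaction ξ = X.
Mole table: n_D = 1 − X; n_M = 3X; n_I = 1.62 (inert).
Summing: n_T = 2.62 + 2X.
At X = 0.674: n_D = 0.326, n_M = 2.02, n_T = 3.97.
p_i = (n_i/n_T)·P. K_p = p_M^3 / (p_D) = 6.51e+04 kPa^2.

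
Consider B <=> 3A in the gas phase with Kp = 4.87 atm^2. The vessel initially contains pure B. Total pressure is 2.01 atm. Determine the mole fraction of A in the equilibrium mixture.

Let X = conversion of B (basis 1 mol B); extent of reaction ξ = X.
Species balance: n_B = 1 − X; n_A = 3X.
Total moles n_T = 1 + 2X.
Mole fractions y_i = n_i/n_T; Kp = p_A^3 / (p_B) with p_i = y_i·P.
Substituting and setting equal to 4.87 atm^2 gives a polynomial in X; the root in (0,1) is X = 0.446.
Then n_A = 1.34, n_T = 1.89, so y_A = 0.707.

y_A = 0.707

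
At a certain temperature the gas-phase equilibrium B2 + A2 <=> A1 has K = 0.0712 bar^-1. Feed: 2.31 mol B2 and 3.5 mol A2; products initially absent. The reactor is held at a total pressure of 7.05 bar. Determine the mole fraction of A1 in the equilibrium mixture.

Take 2.31 mol B2 as basis and let X be its fractional conversion, so ξ = 2.31X.
Species balance: n_B2 = 2.31 − 2.31X; n_A2 = 3.5 − 2.31X; n_A1 = 2.31X.
Summing: n_T = 5.81 − 2.31X.
With p_i = (n_i/n_T)P, K = p_A1 / (p_B2 p_A2).
Equating to 0.0712 bar^-1 and solving on 0 < X < 1: X = 0.221.
Then n_A1 = 0.51, n_T = 5.3, so y_A1 = 0.096.

y_A1 = 0.096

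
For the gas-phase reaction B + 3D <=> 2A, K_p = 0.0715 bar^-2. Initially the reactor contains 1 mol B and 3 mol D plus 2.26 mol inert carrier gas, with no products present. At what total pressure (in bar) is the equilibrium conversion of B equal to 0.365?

Take 1 mol B as basis and let X be its fractional conversion, so ξ = X.
Mole table: n_B = 1 − X; n_D = 3 − 3X; n_A = 2X; n_I = 2.26 (inert).
Summing: n_T = 6.26 − 2X.
K_p = p_A^2 / (p_B p_D^3) with p_i = (n_i/n_T)·P.
At X = 0.365: the mole-fraction product g(X) = Π y_i^ν_i = 3.712. Since K_p = g(X)·P^{-2}, P = (g/K_p)^(1/2) = (3.712/0.0715)^(1/2) = 7.21 bar.

P = 7.21 bar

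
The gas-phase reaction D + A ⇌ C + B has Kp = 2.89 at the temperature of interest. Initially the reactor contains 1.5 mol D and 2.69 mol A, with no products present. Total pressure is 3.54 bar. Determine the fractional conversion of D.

Take 1.5 mol D as basis and let X be its fractional conversion, so ξ = 1.5X.
Moles: n_D = 1.5 − 1.5X; n_A = 2.69 − 1.5X; n_C = 1.5X; n_B = 1.5X.
n_T stays at 4.19 (no change in mole number).
y_i = n_i/n_T, p_i = y_i·P. Kp = p_C p_B / (p_D p_A).
Equating to 2.89 and solving on 0 < X < 1: X = 0.787.

X = 0.787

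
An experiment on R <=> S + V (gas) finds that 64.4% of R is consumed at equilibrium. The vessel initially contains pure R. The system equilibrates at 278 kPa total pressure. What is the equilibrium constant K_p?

Let X = conversion of R (basis 1 mol R); extent of reaction ξ = X.
Mole table: n_R = 1 − X; n_S = X; n_V = X.
Summing: n_T = 1 + X.
At X = 0.644: n_R = 0.356, n_S = 0.644, n_V = 0.644, n_T = 1.64.
p_i = (n_i/n_T)·P. K_p = p_S p_V / (p_R) = 197 kPa.

K_p = 197 kPa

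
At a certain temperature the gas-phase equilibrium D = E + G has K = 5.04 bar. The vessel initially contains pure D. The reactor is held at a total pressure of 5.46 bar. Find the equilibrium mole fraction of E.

Basis: 1 mol D initially; let X = conversion of D. Extent ξ = X.
At extent ξ: n_D = 1 − X; n_E = X; n_G = X.
n_T = Σnᵢ = 1 + X.
With p_i = (n_i/n_T)P, K = p_E p_G / (p_D).
Equating to 5.04 bar and solving on 0 < X < 1: X = 0.693.
Then n_E = 0.693, n_T = 1.69, so y_E = 0.409.

y_E = 0.409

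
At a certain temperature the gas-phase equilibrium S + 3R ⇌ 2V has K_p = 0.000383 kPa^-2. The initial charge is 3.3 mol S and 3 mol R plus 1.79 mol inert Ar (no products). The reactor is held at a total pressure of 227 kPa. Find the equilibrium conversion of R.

X = 0.628

Take 3 mol R as basis and let X be its fractional conversion, so ξ = X.
Moles: n_S = 3.3 − X; n_R = 3 − 3X; n_V = 2X; n_I = 1.79 (inert).
n_T = Σnᵢ = 8.09 − 2X.
With p_i = (n_i/n_T)P, K_p = p_V^2 / (p_S p_R^3).
Equating to 0.000383 kPa^-2 and solving on 0 < X < 1: X = 0.628.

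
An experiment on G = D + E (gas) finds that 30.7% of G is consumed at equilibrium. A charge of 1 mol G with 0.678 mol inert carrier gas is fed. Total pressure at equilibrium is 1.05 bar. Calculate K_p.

Basis: 1 mol G initially; let X = conversion of G. Extent ξ = X.
Species balance: n_G = 1 − X; n_D = X; n_E = X; n_I = 0.678 (inert).
Summing: n_T = 1.68 + X.
At X = 0.307: n_G = 0.693, n_D = 0.307, n_E = 0.307, n_T = 1.98.
p_i = (n_i/n_T)·P. K_p = p_D p_E / (p_G) = 0.0719 bar.

K_p = 0.0719 bar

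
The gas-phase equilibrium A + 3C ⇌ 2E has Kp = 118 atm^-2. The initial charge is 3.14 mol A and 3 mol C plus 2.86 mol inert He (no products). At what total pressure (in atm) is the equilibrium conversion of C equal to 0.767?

P = 1.17 atm

Basis: 3 mol C initially; let X = conversion of C. Extent ξ = X.
Species balance: n_A = 3.14 − X; n_C = 3 − 3X; n_E = 2X; n_I = 2.86 (inert).
Total moles n_T = 9 − 2X.
Kp = p_E^2 / (p_A p_C^3) with p_i = (n_i/n_T)·P.
At X = 0.767: the mole-fraction product g(X) = Π y_i^ν_i = 161.8. Since Kp = g(X)·P^{-2}, P = (g/Kp)^(1/2) = (161.8/118)^(1/2) = 1.17 atm.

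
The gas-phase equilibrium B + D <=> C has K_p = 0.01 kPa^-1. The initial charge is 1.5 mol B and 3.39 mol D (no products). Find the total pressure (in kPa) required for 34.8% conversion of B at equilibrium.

P = 81.3 kPa

Take 1.5 mol B as basis and let X be its fractional conversion, so ξ = 1.5X.
Moles: n_B = 1.5 − 1.5X; n_D = 3.39 − 1.5X; n_C = 1.5X.
Total moles n_T = 4.89 − 1.5X.
K_p = p_C / (p_B p_D) with p_i = (n_i/n_T)·P.
At X = 0.348: the mole-fraction product g(X) = Π y_i^ν_i = 0.8129. Since K_p = g(X)·P^{-1}, P = (g/K_p)^(1/1) = (0.8129/0.01)^(1/1) = 81.3 kPa.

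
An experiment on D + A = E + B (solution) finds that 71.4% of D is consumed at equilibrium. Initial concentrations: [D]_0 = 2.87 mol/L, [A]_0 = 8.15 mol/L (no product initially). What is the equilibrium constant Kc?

Kc = 0.839

Let X = conversion of D.
Concentrations: [D] = 2.87 − 2.87X; [A] = 8.15 − 2.87X; [E] = 2.87X; [B] = 2.87X.
At X = 0.714: [D] = 0.821, [A] = 6.1, [E] = 2.05, [B] = 2.05.
Kc = [E] [B] / ([D] [A]) = 0.839.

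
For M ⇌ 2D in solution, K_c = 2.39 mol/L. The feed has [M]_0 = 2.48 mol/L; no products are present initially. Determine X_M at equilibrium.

Let X = conversion of M; extent ξ = 2.48·X mol/L.
Concentrations: [M] = 2.48 − 2.48X; [D] = 4.96X.
K_c = [D]^2 / ([M]).
Solving K_c = 2.39 for X ∈ (0,1): X = 0.385.

X = 0.385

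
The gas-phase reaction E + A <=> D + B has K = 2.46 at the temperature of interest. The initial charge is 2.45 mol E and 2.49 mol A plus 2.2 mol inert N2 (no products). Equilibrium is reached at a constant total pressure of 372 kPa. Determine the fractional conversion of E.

X = 0.616

Let X = conversion of E (basis 2.45 mol E); extent of reaction ξ = 2.45X.
Species balance: n_E = 2.45 − 2.45X; n_A = 2.49 − 2.45X; n_D = 2.45X; n_B = 2.45X; n_I = 2.2 (inert).
Since Δν = 0, n_T = 7.14 throughout.
Mole fractions y_i = n_i/n_T; K = p_D p_B / (p_E p_A) with p_i = y_i·P.
Equating to 2.46 and solving on 0 < X < 1: X = 0.616.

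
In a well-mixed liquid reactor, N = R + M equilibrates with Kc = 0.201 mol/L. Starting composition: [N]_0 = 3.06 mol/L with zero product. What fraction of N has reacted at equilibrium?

X = 0.226

Let X = conversion of N; extent ξ = 3.06·X mol/L.
Concentrations: [N] = 3.06 − 3.06X; [R] = 3.06X; [M] = 3.06X.
Kc = [R] [M] / ([N]).
Setting equal to 0.201 and solving for X on (0,1) gives X = 0.226.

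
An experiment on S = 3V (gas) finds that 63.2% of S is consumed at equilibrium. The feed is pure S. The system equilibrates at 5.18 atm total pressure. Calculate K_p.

K_p = 97 atm^2

Let X = conversion of S (basis 1 mol S); extent of reaction ξ = X.
Mole table: n_S = 1 − X; n_V = 3X.
n_T = Σnᵢ = 1 + 2X.
At X = 0.632: n_S = 0.368, n_V = 1.9, n_T = 2.26.
p_i = (n_i/n_T)·P. K_p = p_V^3 / (p_S) = 97 atm^2.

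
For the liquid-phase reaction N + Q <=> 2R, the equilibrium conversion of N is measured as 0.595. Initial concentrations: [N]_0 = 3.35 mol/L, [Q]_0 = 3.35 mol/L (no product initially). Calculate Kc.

Kc = 8.63

Let X = conversion of N.
Concentrations: [N] = 3.35 − 3.35X; [Q] = 3.35 − 3.35X; [R] = 6.7X.
At X = 0.595: [N] = 1.36, [Q] = 1.36, [R] = 3.99.
Kc = [R]^2 / ([N] [Q]) = 8.63.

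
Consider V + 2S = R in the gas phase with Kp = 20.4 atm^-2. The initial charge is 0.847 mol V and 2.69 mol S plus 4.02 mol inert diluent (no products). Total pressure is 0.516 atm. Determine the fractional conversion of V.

Let X = conversion of V (basis 0.847 mol V); extent of reaction ξ = 0.847X.
Mole table: n_V = 0.847 − 0.847X; n_S = 2.69 − 1.69X; n_R = 0.847X; n_I = 4.02 (inert).
n_T = Σnᵢ = 7.56 − 1.69X.
y_i = n_i/n_T, p_i = y_i·P. Kp = p_R / (p_V p_S^2).
Substituting and setting equal to 20.4 atm^-2 gives a polynomial in X; the root in (0,1) is X = 0.334.

X = 0.334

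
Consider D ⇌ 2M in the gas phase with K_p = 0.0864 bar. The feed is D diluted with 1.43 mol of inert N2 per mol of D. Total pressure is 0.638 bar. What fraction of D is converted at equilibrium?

X = 0.260

Let X = conversion of D (basis 1 mol D); extent of reaction ξ = X.
Species balance: n_D = 1 − X; n_M = 2X; n_I = 1.43 (inert).
n_T = Σnᵢ = 2.43 + X.
Mole fractions y_i = n_i/n_T; K_p = p_M^2 / (p_D) with p_i = y_i·P.
Substituting and setting equal to 0.0864 bar gives a polynomial in X; the root in (0,1) is X = 0.260.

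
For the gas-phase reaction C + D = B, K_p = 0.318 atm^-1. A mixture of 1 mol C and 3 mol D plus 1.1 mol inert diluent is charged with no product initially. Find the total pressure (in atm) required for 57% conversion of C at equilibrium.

P = 7.77 atm

Basis: 1 mol C initially; let X = conversion of C. Extent ξ = X.
Species balance: n_C = 1 − X; n_D = 3 − X; n_B = X; n_I = 1.1 (inert).
Summing: n_T = 5.1 − X.
K_p = p_B / (p_C p_D) with p_i = (n_i/n_T)·P.
At X = 0.57: the mole-fraction product g(X) = Π y_i^ν_i = 2.471. Since K_p = g(X)·P^{-1}, P = (g/K_p)^(1/1) = (2.471/0.318)^(1/1) = 7.77 atm.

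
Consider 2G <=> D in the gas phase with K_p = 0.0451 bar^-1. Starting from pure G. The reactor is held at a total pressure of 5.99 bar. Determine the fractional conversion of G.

Basis: 1 mol G initially; let X = conversion of G. Extent ξ = 0.5X.
Species balance: n_G = 1 − X; n_D = 0.5X.
Total moles n_T = 1 − 0.5X.
With p_i = (n_i/n_T)P, K_p = p_D / (p_G^2).
Equating to 0.0451 bar^-1 and solving on 0 < X < 1: X = 0.307.

X = 0.307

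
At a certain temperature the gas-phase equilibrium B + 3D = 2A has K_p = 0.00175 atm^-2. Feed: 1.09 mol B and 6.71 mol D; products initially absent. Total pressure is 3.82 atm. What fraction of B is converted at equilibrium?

Let X = conversion of B (basis 1.09 mol B); extent of reaction ξ = 1.09X.
Mole table: n_B = 1.09 − 1.09X; n_D = 6.71 − 3.27X; n_A = 2.18X.
Total moles n_T = 7.8 − 2.18X.
Mole fractions y_i = n_i/n_T; K_p = p_A^2 / (p_B p_D^3) with p_i = y_i·P.
Setting this equal to 0.00175 atm^-2 and taking the physical root (0 < X < 1) gives X = 0.147.

X = 0.147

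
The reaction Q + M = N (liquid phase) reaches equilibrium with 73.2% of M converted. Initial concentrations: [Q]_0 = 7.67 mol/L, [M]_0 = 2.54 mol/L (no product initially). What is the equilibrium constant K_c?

Let X = conversion of M.
Concentrations: [Q] = 7.67 − 2.54X; [M] = 2.54 − 2.54X; [N] = 2.54X.
At X = 0.732: [Q] = 5.81, [M] = 0.681, [N] = 1.86.
K_c = [N] / ([Q] [M]) = 0.47 L/mol.

K_c = 0.47 L/mol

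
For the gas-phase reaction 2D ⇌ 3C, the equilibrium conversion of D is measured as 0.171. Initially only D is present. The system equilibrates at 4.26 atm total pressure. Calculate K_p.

Let X = conversion of D (basis 1 mol D); extent of reaction ξ = 0.5X.
At extent ξ: n_D = 1 − X; n_C = 1.5X.
Total moles n_T = 1 + 0.5X.
At X = 0.171: n_D = 0.829, n_C = 0.257, n_T = 1.09.
p_i = (n_i/n_T)·P. K_p = p_C^3 / (p_D^2) = 0.0964 atm.

K_p = 0.0964 atm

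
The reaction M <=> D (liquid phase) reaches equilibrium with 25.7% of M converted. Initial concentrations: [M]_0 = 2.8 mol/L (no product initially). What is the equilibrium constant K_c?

K_c = 0.346

Let X = conversion of M.
Concentrations: [M] = 2.8 − 2.8X; [D] = 2.8X.
At X = 0.257: [M] = 2.08, [D] = 0.72.
K_c = [D] / ([M]) = 0.346.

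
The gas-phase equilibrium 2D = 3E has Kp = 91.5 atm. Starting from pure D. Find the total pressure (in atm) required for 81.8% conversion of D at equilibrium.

Let X = conversion of D (basis 1 mol D); extent of reaction ξ = 0.5X.
Moles: n_D = 1 − X; n_E = 1.5X.
n_T = Σnᵢ = 1 + 0.5X.
Kp = p_E^3 / (p_D^2) with p_i = (n_i/n_T)·P.
At X = 0.818: the mole-fraction product g(X) = Π y_i^ν_i = 39.58. Since Kp = g(X)·P^{1}, P = (Kp/g)^(1/1) = (91.5/39.58)^(1/1) = 2.31 atm.

P = 2.31 atm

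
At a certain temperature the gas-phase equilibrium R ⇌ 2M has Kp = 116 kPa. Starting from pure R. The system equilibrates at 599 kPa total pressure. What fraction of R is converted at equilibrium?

Let X = conversion of R (basis 1 mol R); extent of reaction ξ = X.
Species balance: n_R = 1 − X; n_M = 2X.
n_T = Σnᵢ = 1 + X.
y_i = n_i/n_T, p_i = y_i·P. Kp = p_M^2 / (p_R).
Equating to 116 kPa and solving on 0 < X < 1: X = 0.215.

X = 0.215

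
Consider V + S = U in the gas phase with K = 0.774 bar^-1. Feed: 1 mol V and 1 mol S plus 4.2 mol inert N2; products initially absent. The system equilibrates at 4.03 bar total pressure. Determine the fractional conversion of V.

Let X = conversion of V (basis 1 mol V); extent of reaction ξ = X.
Species balance: n_V = 1 − X; n_S = 1 − X; n_U = X; n_I = 4.2 (inert).
Total moles n_T = 6.2 − X.
y_i = n_i/n_T, p_i = y_i·P. K = p_U / (p_V p_S).
Setting this equal to 0.774 bar^-1 and taking the physical root (0 < X < 1) gives X = 0.276.

X = 0.276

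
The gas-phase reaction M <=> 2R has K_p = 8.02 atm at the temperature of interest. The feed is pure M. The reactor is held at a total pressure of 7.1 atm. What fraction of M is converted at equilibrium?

Take 1 mol M as basis and let X be its fractional conversion, so ξ = X.
Mole table: n_M = 1 − X; n_R = 2X.
n_T = Σnᵢ = 1 + X.
With p_i = (n_i/n_T)P, K_p = p_R^2 / (p_M).
Substituting and setting equal to 8.02 atm gives a polynomial in X; the root in (0,1) is X = 0.469.

X = 0.469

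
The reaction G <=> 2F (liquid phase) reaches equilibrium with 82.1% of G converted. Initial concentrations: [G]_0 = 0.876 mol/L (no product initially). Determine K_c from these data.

K_c = 13.2 mol/L

Let X = conversion of G.
Concentrations: [G] = 0.876 − 0.876X; [F] = 1.75X.
At X = 0.821: [G] = 0.157, [F] = 1.44.
K_c = [F]^2 / ([G]) = 13.2 mol/L.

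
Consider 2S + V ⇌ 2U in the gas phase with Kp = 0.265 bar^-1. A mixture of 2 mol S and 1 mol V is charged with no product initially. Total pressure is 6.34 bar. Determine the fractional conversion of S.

Take 2 mol S as basis and let X be its fractional conversion, so ξ = X.
At extent ξ: n_S = 2 − 2X; n_V = 1 − X; n_U = 2X.
Summing: n_T = 3 − X.
Mole fractions y_i = n_i/n_T; Kp = p_U^2 / (p_S^2 p_V) with p_i = y_i·P.
Substituting and setting equal to 0.265 bar^-1 gives a polynomial in X; the root in (0,1) is X = 0.386.

X = 0.386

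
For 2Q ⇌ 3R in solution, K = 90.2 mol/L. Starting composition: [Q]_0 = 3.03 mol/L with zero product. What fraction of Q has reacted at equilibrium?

Let X = conversion of Q; extent ξ = 3.03X/2 mol/L.
Concentrations: [Q] = 3.03 − 3.03X; [R] = 4.54X.
K = [R]^3 / ([Q]^2).
Solving K = 90.2 for X ∈ (0,1): X = 0.772.

X = 0.772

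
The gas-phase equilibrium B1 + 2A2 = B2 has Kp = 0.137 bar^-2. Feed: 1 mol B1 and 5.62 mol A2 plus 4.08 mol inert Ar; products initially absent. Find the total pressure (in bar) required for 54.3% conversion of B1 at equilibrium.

P = 6.24 bar

Let X = conversion of B1 (basis 1 mol B1); extent of reaction ξ = X.
Species balance: n_B1 = 1 − X; n_A2 = 5.62 − 2X; n_B2 = X; n_I = 4.08 (inert).
n_T = Σnᵢ = 10.7 − 2X.
Kp = p_B2 / (p_B1 p_A2^2) with p_i = (n_i/n_T)·P.
At X = 0.543: the mole-fraction product g(X) = Π y_i^ν_i = 5.342. Since Kp = g(X)·P^{-2}, P = (g/Kp)^(1/2) = (5.342/0.137)^(1/2) = 6.24 bar.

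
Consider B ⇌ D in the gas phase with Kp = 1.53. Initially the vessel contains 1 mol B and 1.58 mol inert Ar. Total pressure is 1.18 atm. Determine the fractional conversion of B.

Basis: 1 mol B initially; let X = conversion of B. Extent ξ = X.
Species balance: n_B = 1 − X; n_D = X; n_I = 1.58 (inert).
n_T stays at 2.58 (no change in mole number).
y_i = n_i/n_T, p_i = y_i·P. Kp = p_D / (p_B).
Setting this equal to 1.53 and taking the physical root (0 < X < 1) gives X = 0.605.

X = 0.605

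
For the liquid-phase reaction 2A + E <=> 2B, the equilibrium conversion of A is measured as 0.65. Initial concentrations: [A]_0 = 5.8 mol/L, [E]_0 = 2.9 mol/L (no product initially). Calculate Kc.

Let X = conversion of A.
Concentrations: [A] = 5.8 − 5.8X; [E] = 2.9 − 2.9X; [B] = 5.8X.
At X = 0.65: [A] = 2.03, [E] = 1.01, [B] = 3.77.
Kc = [B]^2 / ([A]^2 [E]) = 3.4 L/mol.

Kc = 3.4 L/mol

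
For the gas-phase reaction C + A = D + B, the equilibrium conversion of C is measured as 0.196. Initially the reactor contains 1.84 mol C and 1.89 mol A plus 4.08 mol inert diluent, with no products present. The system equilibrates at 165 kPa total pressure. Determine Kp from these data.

Kp = 0.0575

Basis: 1.84 mol C initially; let X = conversion of C. Extent ξ = 1.84X.
At extent ξ: n_C = 1.84 − 1.84X; n_A = 1.89 − 1.84X; n_D = 1.84X; n_B = 1.84X; n_I = 4.08 (inert).
Since Δν = 0, n_T = 7.81 throughout.
At X = 0.196: n_C = 1.48, n_A = 1.53, n_D = 0.361, n_B = 0.361, n_T = 7.81.
p_i = (n_i/n_T)·P. Kp = p_D p_B / (p_C p_A) = 0.0575.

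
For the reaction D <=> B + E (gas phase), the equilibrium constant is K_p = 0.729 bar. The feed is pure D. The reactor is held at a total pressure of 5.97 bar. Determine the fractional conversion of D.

Let X = conversion of D (basis 1 mol D); extent of reaction ξ = X.
At extent ξ: n_D = 1 − X; n_B = X; n_E = X.
Total moles n_T = 1 + X.
Mole fractions y_i = n_i/n_T; K_p = p_B p_E / (p_D) with p_i = y_i·P.
Substituting and setting equal to 0.729 bar gives a polynomial in X; the root in (0,1) is X = 0.330.

X = 0.330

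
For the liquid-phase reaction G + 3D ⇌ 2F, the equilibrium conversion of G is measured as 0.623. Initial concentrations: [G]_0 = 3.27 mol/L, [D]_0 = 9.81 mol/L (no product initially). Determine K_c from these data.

K_c = 0.266 (mol/L)^-2

Let X = conversion of G.
Concentrations: [G] = 3.27 − 3.27X; [D] = 9.81 − 9.81X; [F] = 6.54X.
At X = 0.623: [G] = 1.23, [D] = 3.7, [F] = 4.07.
K_c = [F]^2 / ([G] [D]^3) = 0.266 (mol/L)^-2.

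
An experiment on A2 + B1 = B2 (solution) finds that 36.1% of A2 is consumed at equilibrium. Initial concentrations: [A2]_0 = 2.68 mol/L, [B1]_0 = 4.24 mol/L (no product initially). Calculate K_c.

K_c = 0.173 L/mol

Let X = conversion of A2.
Concentrations: [A2] = 2.68 − 2.68X; [B1] = 4.24 − 2.68X; [B2] = 2.68X.
At X = 0.361: [A2] = 1.71, [B1] = 3.27, [B2] = 0.967.
K_c = [B2] / ([A2] [B1]) = 0.173 L/mol.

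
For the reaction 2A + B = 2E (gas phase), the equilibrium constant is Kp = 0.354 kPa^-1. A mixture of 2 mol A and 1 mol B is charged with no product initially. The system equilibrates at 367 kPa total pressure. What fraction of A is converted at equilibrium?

Basis: 2 mol A initially; let X = conversion of A. Extent ξ = X.
At extent ξ: n_A = 2 − 2X; n_B = 1 − X; n_E = 2X.
Total moles n_T = 3 − X.
With p_i = (n_i/n_T)P, Kp = p_E^2 / (p_A^2 p_B).
Equating to 0.354 kPa^-1 and solving on 0 < X < 1: X = 0.782.

X = 0.782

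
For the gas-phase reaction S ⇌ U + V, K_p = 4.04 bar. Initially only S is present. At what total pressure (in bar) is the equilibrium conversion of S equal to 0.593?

Basis: 1 mol S initially; let X = conversion of S. Extent ξ = X.
Moles: n_S = 1 − X; n_U = X; n_V = X.
Total moles n_T = 1 + X.
K_p = p_U p_V / (p_S) with p_i = (n_i/n_T)·P.
At X = 0.593: the mole-fraction product g(X) = Π y_i^ν_i = 0.5424. Since K_p = g(X)·P^{1}, P = (K_p/g)^(1/1) = (4.04/0.5424)^(1/1) = 7.45 bar.

P = 7.45 bar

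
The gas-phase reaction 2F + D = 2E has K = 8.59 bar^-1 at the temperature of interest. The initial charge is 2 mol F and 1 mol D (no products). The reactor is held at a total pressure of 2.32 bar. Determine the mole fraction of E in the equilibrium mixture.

y_E = 0.539

Basis: 2 mol F initially; let X = conversion of F. Extent ξ = X.
Mole table: n_F = 2 − 2X; n_D = 1 − X; n_E = 2X.
n_T = Σnᵢ = 3 − X.
y_i = n_i/n_T, p_i = y_i·P. K = p_E^2 / (p_F^2 p_D).
Substituting and setting equal to 8.59 bar^-1 gives a polynomial in X; the root in (0,1) is X = 0.636.
Then n_E = 1.27, n_T = 2.36, so y_E = 0.539.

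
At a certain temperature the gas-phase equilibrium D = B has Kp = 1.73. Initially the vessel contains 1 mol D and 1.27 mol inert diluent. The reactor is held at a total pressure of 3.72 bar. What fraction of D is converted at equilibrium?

Take 1 mol D as basis and let X be its fractional conversion, so ξ = X.
Species balance: n_D = 1 − X; n_B = X; n_I = 1.27 (inert).
n_T stays at 2.27 (no change in mole number).
Mole fractions y_i = n_i/n_T; Kp = p_B / (p_D) with p_i = y_i·P.
Equating to 1.73 and solving on 0 < X < 1: X = 0.634.

X = 0.634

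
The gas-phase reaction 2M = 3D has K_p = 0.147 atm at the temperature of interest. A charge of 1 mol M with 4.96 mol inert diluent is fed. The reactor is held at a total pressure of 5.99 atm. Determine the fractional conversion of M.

Basis: 1 mol M initially; let X = conversion of M. Extent ξ = 0.5X.
Species balance: n_M = 1 − X; n_D = 1.5X; n_I = 4.96 (inert).
n_T = Σnᵢ = 5.96 + 0.5X.
With p_i = (n_i/n_T)P, K_p = p_D^3 / (p_M^2).
Equating to 0.147 atm and solving on 0 < X < 1: X = 0.283.

X = 0.283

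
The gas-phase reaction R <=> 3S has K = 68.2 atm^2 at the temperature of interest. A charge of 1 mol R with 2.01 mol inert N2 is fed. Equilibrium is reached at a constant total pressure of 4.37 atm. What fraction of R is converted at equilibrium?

X = 0.812

Let X = conversion of R (basis 1 mol R); extent of reaction ξ = X.
At extent ξ: n_R = 1 − X; n_S = 3X; n_I = 2.01 (inert).
Total moles n_T = 3.01 + 2X.
y_i = n_i/n_T, p_i = y_i·P. K = p_S^3 / (p_R).
Equating to 68.2 atm^2 and solving on 0 < X < 1: X = 0.812.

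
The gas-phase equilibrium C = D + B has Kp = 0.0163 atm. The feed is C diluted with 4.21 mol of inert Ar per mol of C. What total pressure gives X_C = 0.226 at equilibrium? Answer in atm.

P = 1.34 atm

Basis: 1 mol C initially; let X = conversion of C. Extent ξ = X.
Moles: n_C = 1 − X; n_D = X; n_B = X; n_I = 4.21 (inert).
n_T = Σnᵢ = 5.21 + X.
Kp = p_D p_B / (p_C) with p_i = (n_i/n_T)·P.
At X = 0.226: the mole-fraction product g(X) = Π y_i^ν_i = 0.01214. Since Kp = g(X)·P^{1}, P = (Kp/g)^(1/1) = (0.0163/0.01214)^(1/1) = 1.34 atm.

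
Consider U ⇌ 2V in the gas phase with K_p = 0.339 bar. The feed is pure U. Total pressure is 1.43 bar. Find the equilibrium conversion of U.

X = 0.237

Take 1 mol U as basis and let X be its fractional conversion, so ξ = X.
At extent ξ: n_U = 1 − X; n_V = 2X.
n_T = Σnᵢ = 1 + X.
Mole fractions y_i = n_i/n_T; K_p = p_V^2 / (p_U) with p_i = y_i·P.
Equating to 0.339 bar and solving on 0 < X < 1: X = 0.237.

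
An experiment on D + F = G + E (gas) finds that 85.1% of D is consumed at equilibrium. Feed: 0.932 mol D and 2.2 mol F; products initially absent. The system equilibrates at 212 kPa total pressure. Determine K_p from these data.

K_p = 3.22

Basis: 0.932 mol D initially; let X = conversion of D. Extent ξ = 0.932X.
Moles: n_D = 0.932 − 0.932X; n_F = 2.2 − 0.932X; n_G = 0.932X; n_E = 0.932X.
Total moles n_T = 3.13 (Δν = 0, constant).
At X = 0.851: n_D = 0.139, n_F = 1.41, n_G = 0.793, n_E = 0.793, n_T = 3.13.
p_i = (n_i/n_T)·P. K_p = p_G p_E / (p_D p_F) = 3.22.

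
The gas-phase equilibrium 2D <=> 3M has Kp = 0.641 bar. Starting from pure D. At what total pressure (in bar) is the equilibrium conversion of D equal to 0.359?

Basis: 1 mol D initially; let X = conversion of D. Extent ξ = 0.5X.
Species balance: n_D = 1 − X; n_M = 1.5X.
Total moles n_T = 1 + 0.5X.
Kp = p_M^3 / (p_D^2) with p_i = (n_i/n_T)·P.
At X = 0.359: the mole-fraction product g(X) = Π y_i^ν_i = 0.3222. Since Kp = g(X)·P^{1}, P = (Kp/g)^(1/1) = (0.641/0.3222)^(1/1) = 1.99 bar.

P = 1.99 bar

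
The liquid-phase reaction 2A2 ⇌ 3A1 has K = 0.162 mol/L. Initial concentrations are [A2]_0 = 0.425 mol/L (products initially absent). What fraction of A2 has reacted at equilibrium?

Let X = conversion of A2; extent ξ = 0.425X/2 mol/L.
Concentrations: [A2] = 0.425 − 0.425X; [A1] = 0.637X.
K = [A1]^3 / ([A2]^2).
This equals 0.162 at X = 0.359 (the root in 0 < X < 1).

X = 0.359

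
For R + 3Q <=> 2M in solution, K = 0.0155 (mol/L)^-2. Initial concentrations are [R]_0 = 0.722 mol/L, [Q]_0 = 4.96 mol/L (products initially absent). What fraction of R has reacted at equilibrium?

Let X = conversion of R; extent ξ = 0.722·X mol/L.
Concentrations: [R] = 0.722 − 0.722X; [Q] = 4.96 − 2.17X; [M] = 1.44X.
K = [M]^2 / ([R] [Q]^3).
Solving K = 0.0155 for X ∈ (0,1): X = 0.440.

X = 0.440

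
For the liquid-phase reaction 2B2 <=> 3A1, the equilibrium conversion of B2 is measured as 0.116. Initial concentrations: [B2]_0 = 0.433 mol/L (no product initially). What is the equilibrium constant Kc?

Kc = 0.00292 mol/L

Let X = conversion of B2.
Concentrations: [B2] = 0.433 − 0.433X; [A1] = 0.649X.
At X = 0.116: [B2] = 0.383, [A1] = 0.0753.
Kc = [A1]^3 / ([B2]^2) = 0.00292 mol/L.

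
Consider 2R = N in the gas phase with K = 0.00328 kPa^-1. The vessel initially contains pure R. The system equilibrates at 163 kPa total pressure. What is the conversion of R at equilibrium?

Take 1 mol R as basis and let X be its fractional conversion, so ξ = 0.5X.
Moles: n_R = 1 − X; n_N = 0.5X.
n_T = Σnᵢ = 1 − 0.5X.
With p_i = (n_i/n_T)P, K = p_N / (p_R^2).
Substituting and setting equal to 0.00328 kPa^-1 gives a polynomial in X; the root in (0,1) is X = 0.436.

X = 0.436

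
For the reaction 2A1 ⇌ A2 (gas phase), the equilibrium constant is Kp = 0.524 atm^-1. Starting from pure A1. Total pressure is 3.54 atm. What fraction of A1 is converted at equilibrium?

Take 1 mol A1 as basis and let X be its fractional conversion, so ξ = 0.5X.
At extent ξ: n_A1 = 1 − X; n_A2 = 0.5X.
Total moles n_T = 1 − 0.5X.
y_i = n_i/n_T, p_i = y_i·P. Kp = p_A2 / (p_A1^2).
Setting this equal to 0.524 atm^-1 and taking the physical root (0 < X < 1) gives X = 0.655.

X = 0.655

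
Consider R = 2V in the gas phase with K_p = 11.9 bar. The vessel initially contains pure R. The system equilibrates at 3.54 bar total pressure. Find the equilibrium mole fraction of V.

y_V = 0.807

Basis: 1 mol R initially; let X = conversion of R. Extent ξ = X.
Mole table: n_R = 1 − X; n_V = 2X.
Total moles n_T = 1 + X.
With p_i = (n_i/n_T)P, K_p = p_V^2 / (p_R).
Substituting and setting equal to 11.9 bar gives a polynomial in X; the root in (0,1) is X = 0.676.
Then n_V = 1.35, n_T = 1.68, so y_V = 0.807.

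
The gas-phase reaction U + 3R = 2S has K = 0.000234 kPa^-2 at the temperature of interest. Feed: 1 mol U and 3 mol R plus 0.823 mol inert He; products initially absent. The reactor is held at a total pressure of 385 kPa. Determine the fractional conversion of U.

X = 0.619

Basis: 1 mol U initially; let X = conversion of U. Extent ξ = X.
Species balance: n_U = 1 − X; n_R = 3 − 3X; n_S = 2X; n_I = 0.823 (inert).
Total moles n_T = 4.82 − 2X.
y_i = n_i/n_T, p_i = y_i·P. K = p_S^2 / (p_U p_R^3).
Equating to 0.000234 kPa^-2 and solving on 0 < X < 1: X = 0.619.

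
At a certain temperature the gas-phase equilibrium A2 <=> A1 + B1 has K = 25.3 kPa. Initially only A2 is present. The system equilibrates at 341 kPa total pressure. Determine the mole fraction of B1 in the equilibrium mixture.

y_B1 = 0.208

Take 1 mol A2 as basis and let X be its fractional conversion, so ξ = X.
At extent ξ: n_A2 = 1 − X; n_A1 = X; n_B1 = X.
Summing: n_T = 1 + X.
With p_i = (n_i/n_T)P, K = p_A1 p_B1 / (p_A2).
Setting this equal to 25.3 kPa and taking the physical root (0 < X < 1) gives X = 0.263.
Then n_B1 = 0.263, n_T = 1.26, so y_B1 = 0.208.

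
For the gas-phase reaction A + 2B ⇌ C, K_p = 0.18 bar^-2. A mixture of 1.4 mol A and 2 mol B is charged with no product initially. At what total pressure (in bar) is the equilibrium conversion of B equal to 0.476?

P = 3.95 bar

Take 2 mol B as basis and let X be its fractional conversion, so ξ = X.
Species balance: n_A = 1.4 − X; n_B = 2 − 2X; n_C = X.
n_T = Σnᵢ = 3.4 − 2X.
K_p = p_C / (p_A p_B^2) with p_i = (n_i/n_T)·P.
At X = 0.476: the mole-fraction product g(X) = Π y_i^ν_i = 2.811. Since K_p = g(X)·P^{-2}, P = (g/K_p)^(1/2) = (2.811/0.18)^(1/2) = 3.95 bar.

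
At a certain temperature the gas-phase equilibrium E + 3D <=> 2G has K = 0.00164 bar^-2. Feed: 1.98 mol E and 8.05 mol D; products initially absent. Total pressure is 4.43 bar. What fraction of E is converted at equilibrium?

Let X = conversion of E (basis 1.98 mol E); extent of reaction ξ = 1.98X.
Mole table: n_E = 1.98 − 1.98X; n_D = 8.05 − 5.94X; n_G = 3.96X.
Total moles n_T = 10 − 3.96X.
y_i = n_i/n_T, p_i = y_i·P. K = p_G^2 / (p_E p_D^3).
This yields a degree-4 equation in X; solving on (0,1), X = 0.124.

X = 0.124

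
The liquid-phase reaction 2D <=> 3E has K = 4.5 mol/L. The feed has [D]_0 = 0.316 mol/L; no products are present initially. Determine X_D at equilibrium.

Let X = conversion of D; extent ξ = 0.316X/2 mol/L.
Concentrations: [D] = 0.316 − 0.316X; [E] = 0.474X.
K = [E]^3 / ([D]^2).
This equals 4.5 at X = 0.709 (the root in 0 < X < 1).

X = 0.709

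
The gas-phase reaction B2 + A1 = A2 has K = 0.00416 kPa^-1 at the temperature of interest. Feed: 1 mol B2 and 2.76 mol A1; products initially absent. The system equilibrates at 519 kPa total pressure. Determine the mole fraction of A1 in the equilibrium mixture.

Basis: 1 mol B2 initially; let X = conversion of B2. Extent ξ = X.
Moles: n_B2 = 1 − X; n_A1 = 2.76 − X; n_A2 = X.
Summing: n_T = 3.76 − X.
With p_i = (n_i/n_T)P, K = p_A2 / (p_B2 p_A1).
Substituting and setting equal to 0.00416 kPa^-1 gives a polynomial in X; the root in (0,1) is X = 0.596.
Then n_A1 = 2.16, n_T = 3.16, so y_A1 = 0.684.

y_A1 = 0.684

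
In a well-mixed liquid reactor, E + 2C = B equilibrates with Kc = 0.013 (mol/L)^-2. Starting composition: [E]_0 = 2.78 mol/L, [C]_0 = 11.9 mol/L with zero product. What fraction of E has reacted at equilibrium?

Let X = conversion of E; extent ξ = 2.78·X mol/L.
Concentrations: [E] = 2.78 − 2.78X; [C] = 11.9 − 5.56X; [B] = 2.78X.
Kc = [B] / ([E] [C]^2).
This equals 0.013 at X = 0.515 (the root in 0 < X < 1).

X = 0.515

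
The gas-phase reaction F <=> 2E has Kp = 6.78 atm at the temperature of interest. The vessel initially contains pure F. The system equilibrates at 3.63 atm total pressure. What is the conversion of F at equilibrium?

X = 0.564

Take 1 mol F as basis and let X be its fractional conversion, so ξ = X.
Moles: n_F = 1 − X; n_E = 2X.
Total moles n_T = 1 + X.
Mole fractions y_i = n_i/n_T; Kp = p_E^2 / (p_F) with p_i = y_i·P.
Equating to 6.78 atm and solving on 0 < X < 1: X = 0.564.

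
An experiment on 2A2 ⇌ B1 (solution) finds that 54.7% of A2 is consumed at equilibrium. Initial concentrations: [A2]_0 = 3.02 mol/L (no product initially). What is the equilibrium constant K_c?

Let X = conversion of A2.
Concentrations: [A2] = 3.02 − 3.02X; [B1] = 1.51X.
At X = 0.547: [A2] = 1.37, [B1] = 0.826.
K_c = [B1] / ([A2]^2) = 0.441 L/mol.

K_c = 0.441 L/mol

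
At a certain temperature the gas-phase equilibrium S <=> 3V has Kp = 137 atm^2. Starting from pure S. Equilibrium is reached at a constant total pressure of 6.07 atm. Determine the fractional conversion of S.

X = 0.637

Basis: 1 mol S initially; let X = conversion of S. Extent ξ = X.
Species balance: n_S = 1 − X; n_V = 3X.
Total moles n_T = 1 + 2X.
Mole fractions y_i = n_i/n_T; Kp = p_V^3 / (p_S) with p_i = y_i·P.
Substituting and setting equal to 137 atm^2 gives a polynomial in X; the root in (0,1) is X = 0.637.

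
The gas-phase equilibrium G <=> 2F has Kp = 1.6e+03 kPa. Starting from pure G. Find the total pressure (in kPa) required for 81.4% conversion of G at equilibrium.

Take 1 mol G as basis and let X be its fractional conversion, so ξ = X.
Species balance: n_G = 1 − X; n_F = 2X.
n_T = Σnᵢ = 1 + X.
Kp = p_F^2 / (p_G) with p_i = (n_i/n_T)·P.
At X = 0.814: the mole-fraction product g(X) = Π y_i^ν_i = 7.855. Since Kp = g(X)·P^{1}, P = (Kp/g)^(1/1) = (1.6e+03/7.855)^(1/1) = 204 kPa.

P = 204 kPa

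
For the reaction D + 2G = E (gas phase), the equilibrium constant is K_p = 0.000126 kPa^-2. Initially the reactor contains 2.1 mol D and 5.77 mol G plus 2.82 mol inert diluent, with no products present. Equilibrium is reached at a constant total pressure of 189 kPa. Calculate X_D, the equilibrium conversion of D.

Let X = conversion of D (basis 2.1 mol D); extent of reaction ξ = 2.1X.
Species balance: n_D = 2.1 − 2.1X; n_G = 5.77 − 4.2X; n_E = 2.1X; n_I = 2.82 (inert).
n_T = Σnᵢ = 10.7 − 4.2X.
Mole fractions y_i = n_i/n_T; K_p = p_E / (p_D p_G^2) with p_i = y_i·P.
Substituting and setting equal to 0.000126 kPa^-2 gives a polynomial in X; the root in (0,1) is X = 0.463.

X = 0.463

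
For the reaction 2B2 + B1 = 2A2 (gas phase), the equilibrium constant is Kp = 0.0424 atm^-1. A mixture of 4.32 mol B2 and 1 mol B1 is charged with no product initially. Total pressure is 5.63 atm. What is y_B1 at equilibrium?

Take 1 mol B1 as basis and let X be its fractional conversion, so ξ = X.
Species balance: n_B2 = 4.32 − 2X; n_B1 = 1 − X; n_A2 = 2X.
n_T = Σnᵢ = 5.32 − X.
Mole fractions y_i = n_i/n_T; Kp = p_A2^2 / (p_B2^2 p_B1) with p_i = y_i·P.
Setting this equal to 0.0424 atm^-1 and taking the physical root (0 < X < 1) gives X = 0.328.
Then n_B1 = 0.672, n_T = 4.99, so y_B1 = 0.135.

y_B1 = 0.135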